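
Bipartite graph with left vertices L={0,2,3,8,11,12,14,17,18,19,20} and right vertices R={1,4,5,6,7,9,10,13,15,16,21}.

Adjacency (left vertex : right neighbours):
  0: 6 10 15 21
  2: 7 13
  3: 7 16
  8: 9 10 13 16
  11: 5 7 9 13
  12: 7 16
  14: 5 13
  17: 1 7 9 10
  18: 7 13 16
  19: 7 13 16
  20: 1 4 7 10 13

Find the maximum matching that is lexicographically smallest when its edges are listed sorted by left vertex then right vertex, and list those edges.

Lex-smallest maximum matching: {(0,6), (2,7), (3,16), (8,10), (11,9), (14,5), (17,1), (18,13), (20,4)}

|M| = 9 (so the lex-smallest maximum matching has 9 edges)
process left vertices in ascending order; for each, take the smallest-labelled available neighbour that still permits 9 edges overall, or leave it unmatched if none does
lex-smallest matching: {0-6, 2-7, 3-16, 8-10, 11-9, 14-5, 17-1, 18-13, 20-4}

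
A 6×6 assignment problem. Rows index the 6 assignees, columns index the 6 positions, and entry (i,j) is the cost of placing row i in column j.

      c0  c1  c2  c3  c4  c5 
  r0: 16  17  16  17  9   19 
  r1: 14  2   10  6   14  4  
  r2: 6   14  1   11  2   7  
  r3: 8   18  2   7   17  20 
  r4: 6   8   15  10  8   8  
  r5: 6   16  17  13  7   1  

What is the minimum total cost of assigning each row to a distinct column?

Minimum assignment cost: 26

optimal assignment: row0→col4 (cost 9), row1→col1 (cost 2), row2→col2 (cost 1), row3→col3 (cost 7), row4→col0 (cost 6), row5→col5 (cost 1)
total = 9 + 2 + 1 + 7 + 6 + 1 = 26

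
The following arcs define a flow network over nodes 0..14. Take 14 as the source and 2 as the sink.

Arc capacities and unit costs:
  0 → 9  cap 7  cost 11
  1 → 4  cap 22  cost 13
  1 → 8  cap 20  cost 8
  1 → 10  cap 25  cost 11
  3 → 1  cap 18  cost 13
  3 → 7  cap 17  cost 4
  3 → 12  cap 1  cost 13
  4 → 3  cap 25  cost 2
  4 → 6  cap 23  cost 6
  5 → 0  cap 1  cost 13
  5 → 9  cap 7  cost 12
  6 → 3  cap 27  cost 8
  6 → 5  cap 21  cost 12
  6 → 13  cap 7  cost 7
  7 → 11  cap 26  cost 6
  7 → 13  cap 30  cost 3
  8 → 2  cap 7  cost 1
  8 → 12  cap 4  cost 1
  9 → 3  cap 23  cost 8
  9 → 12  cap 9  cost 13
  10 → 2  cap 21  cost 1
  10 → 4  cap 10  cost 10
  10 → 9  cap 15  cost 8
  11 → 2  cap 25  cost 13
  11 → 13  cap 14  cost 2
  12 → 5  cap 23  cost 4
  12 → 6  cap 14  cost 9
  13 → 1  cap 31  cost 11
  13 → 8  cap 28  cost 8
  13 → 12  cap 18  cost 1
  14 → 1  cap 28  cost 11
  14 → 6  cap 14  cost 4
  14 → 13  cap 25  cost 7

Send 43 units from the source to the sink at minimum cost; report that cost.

Minimum cost for 43 units: 1133

shortest-cost path #1: 14→13→8→2 push 7 @ unit cost 16 (adds 112)
shortest-cost path #2: 14→1→10→2 push 21 @ unit cost 23 (adds 483)
shortest-cost path #3: 14→6→3→7→11→2 push 14 @ unit cost 35 (adds 490)
shortest-cost path #4: 14→13→12→6→3→7→11→2 push 1 @ unit cost 48 (adds 48)
total cost = 1133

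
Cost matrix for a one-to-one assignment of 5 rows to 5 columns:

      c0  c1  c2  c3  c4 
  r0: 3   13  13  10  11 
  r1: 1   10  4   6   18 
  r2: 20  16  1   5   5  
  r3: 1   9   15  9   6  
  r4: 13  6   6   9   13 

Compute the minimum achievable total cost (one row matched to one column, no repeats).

Minimum assignment cost: 22

optimal assignment: row0→col0 (cost 3), row1→col3 (cost 6), row2→col2 (cost 1), row3→col4 (cost 6), row4→col1 (cost 6)
total = 3 + 6 + 1 + 6 + 6 = 22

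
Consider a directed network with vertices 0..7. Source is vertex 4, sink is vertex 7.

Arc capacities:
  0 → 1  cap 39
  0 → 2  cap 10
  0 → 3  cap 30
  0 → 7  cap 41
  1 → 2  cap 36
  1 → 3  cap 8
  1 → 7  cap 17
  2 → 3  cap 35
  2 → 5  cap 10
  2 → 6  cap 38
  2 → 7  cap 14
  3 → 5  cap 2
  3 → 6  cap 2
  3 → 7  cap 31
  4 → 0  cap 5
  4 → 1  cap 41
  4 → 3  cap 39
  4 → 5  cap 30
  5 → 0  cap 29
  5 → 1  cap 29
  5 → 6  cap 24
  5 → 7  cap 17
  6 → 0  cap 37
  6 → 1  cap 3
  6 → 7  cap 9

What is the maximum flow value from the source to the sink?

Maximum flow value: 111

augment #1: 4→0→7 bottleneck 5, total now 5
augment #2: 4→1→7 bottleneck 17, total now 22
augment #3: 4→3→7 bottleneck 31, total now 53
augment #4: 4→5→7 bottleneck 17, total now 70
augment #5: 4→1→2→7 bottleneck 14, total now 84
augment #6: 4→3→6→7 bottleneck 2, total now 86
augment #7: 4→5→0→7 bottleneck 13, total now 99
augment #8: 4→1→2→6→7 bottleneck 7, total now 106
augment #9: 4→3→5→0→7 bottleneck 2, total now 108
augment #10: 4→1→2→5→0→7 bottleneck 3, total now 111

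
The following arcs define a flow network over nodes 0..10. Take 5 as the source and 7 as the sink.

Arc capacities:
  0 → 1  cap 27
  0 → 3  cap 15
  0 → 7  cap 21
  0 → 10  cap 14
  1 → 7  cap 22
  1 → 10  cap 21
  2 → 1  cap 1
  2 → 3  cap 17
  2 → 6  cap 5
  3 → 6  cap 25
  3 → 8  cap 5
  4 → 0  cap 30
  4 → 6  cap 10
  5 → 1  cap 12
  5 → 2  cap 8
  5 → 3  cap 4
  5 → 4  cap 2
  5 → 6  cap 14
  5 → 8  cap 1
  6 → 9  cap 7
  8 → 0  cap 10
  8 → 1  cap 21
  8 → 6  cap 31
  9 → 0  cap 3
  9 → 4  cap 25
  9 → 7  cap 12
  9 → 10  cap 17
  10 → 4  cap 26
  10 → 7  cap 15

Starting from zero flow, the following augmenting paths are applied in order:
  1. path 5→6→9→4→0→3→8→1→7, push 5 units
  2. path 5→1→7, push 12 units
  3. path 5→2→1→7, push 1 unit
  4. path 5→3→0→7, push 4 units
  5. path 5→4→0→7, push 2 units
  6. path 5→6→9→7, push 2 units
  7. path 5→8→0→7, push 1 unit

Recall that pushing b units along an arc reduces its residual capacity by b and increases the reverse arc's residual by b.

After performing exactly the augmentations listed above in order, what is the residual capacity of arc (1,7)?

Residual capacity of (1,7): 4

after path 1 (5→6→9→4→0→3→8→1→7, push 5): res(1,7)=17
after path 2 (5→1→7, push 12): res(1,7)=5
after path 3 (5→2→1→7, push 1): res(1,7)=4
after path 4 (5→3→0→7, push 4): res(1,7)=4
after path 5 (5→4→0→7, push 2): res(1,7)=4
after path 6 (5→6→9→7, push 2): res(1,7)=4
after path 7 (5→8→0→7, push 1): res(1,7)=4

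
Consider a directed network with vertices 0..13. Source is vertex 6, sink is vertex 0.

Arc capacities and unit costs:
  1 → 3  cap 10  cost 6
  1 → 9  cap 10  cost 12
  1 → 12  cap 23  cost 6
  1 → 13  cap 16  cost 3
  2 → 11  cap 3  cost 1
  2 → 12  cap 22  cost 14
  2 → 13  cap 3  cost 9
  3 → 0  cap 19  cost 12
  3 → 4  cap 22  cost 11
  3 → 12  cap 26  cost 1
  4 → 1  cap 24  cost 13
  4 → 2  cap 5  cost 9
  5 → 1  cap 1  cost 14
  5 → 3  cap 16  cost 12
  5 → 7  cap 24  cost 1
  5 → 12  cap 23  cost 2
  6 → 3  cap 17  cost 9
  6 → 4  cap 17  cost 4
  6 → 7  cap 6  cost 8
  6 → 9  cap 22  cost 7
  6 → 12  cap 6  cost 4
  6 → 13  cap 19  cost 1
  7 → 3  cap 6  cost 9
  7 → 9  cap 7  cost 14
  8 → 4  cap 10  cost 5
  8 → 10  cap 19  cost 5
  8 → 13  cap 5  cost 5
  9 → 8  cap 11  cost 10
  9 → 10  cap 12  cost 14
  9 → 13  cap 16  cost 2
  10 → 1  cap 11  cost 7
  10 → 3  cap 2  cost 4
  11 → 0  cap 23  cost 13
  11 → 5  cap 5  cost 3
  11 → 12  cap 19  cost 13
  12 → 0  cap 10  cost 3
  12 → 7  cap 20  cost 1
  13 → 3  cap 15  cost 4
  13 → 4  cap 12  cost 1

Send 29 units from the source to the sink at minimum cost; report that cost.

Minimum cost for 29 units: 433

shortest-cost path #1: 6→12→0 push 6 @ unit cost 7 (adds 42)
shortest-cost path #2: 6→13→3→12→0 push 4 @ unit cost 9 (adds 36)
shortest-cost path #3: 6→13→3→0 push 11 @ unit cost 17 (adds 187)
shortest-cost path #4: 6→3→0 push 8 @ unit cost 21 (adds 168)
total cost = 433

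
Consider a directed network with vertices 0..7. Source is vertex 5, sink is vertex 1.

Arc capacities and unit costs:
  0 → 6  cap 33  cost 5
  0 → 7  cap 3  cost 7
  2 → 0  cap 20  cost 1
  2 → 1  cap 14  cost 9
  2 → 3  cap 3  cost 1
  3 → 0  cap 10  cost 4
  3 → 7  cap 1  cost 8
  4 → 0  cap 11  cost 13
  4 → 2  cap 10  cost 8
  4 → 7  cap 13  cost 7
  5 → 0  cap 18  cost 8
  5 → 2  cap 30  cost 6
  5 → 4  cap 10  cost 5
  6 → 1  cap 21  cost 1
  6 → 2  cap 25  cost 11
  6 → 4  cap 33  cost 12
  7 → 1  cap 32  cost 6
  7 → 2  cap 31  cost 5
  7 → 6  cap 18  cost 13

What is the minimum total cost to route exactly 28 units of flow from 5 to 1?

Minimum cost for 28 units: 379

shortest-cost path #1: 5→2→0→6→1 push 20 @ unit cost 13 (adds 260)
shortest-cost path #2: 5→0→6→1 push 1 @ unit cost 14 (adds 14)
shortest-cost path #3: 5→2→1 push 7 @ unit cost 15 (adds 105)
total cost = 379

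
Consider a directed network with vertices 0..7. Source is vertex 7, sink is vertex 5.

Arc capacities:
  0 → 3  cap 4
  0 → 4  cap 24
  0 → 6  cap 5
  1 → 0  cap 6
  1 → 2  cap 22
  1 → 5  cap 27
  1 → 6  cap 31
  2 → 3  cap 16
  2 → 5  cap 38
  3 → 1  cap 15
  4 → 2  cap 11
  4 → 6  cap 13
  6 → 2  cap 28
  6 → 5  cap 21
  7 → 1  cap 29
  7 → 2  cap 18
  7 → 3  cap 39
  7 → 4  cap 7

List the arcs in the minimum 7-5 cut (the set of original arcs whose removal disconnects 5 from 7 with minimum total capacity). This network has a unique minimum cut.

Min-cut arcs: {(3,1), (7,1), (7,2), (7,4)} (total capacity 69)

augment #1: 7→1→5 push 27
augment #2: 7→2→5 push 18
augment #3: 7→1→2→5 push 2
augment #4: 7→4→2→5 push 7
augment #5: 7→3→1→2→5 push 11
augment #6: 7→3→1→6→5 push 4
max flow = 69; residual-reachable set from 7 gives S-side
cut edges (S→T): {(3,1), (7,1), (7,2), (7,4)} total cap 69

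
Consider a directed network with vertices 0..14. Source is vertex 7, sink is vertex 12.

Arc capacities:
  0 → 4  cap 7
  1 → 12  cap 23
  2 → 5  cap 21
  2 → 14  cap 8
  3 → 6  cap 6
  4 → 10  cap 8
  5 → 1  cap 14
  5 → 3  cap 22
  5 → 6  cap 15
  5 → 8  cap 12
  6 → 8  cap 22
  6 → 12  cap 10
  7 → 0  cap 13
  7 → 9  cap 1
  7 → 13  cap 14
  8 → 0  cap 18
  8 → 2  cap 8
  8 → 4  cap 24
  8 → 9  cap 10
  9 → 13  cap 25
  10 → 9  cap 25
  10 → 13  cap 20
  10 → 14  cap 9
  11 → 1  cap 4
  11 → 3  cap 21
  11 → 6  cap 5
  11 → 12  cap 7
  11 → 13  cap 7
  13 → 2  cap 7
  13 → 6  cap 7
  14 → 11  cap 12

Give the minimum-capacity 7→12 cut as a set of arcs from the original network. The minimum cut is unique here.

augment #1: 7→13→6→12 push 7
augment #2: 7→13→2→5→1→12 push 7
augment #3: 7→0→4→10→14→11→12 push 7
max flow = 21; residual-reachable set from 7 gives S-side
cut edges (S→T): {(0,4), (13,2), (13,6)} total cap 21

Min-cut arcs: {(0,4), (13,2), (13,6)} (total capacity 21)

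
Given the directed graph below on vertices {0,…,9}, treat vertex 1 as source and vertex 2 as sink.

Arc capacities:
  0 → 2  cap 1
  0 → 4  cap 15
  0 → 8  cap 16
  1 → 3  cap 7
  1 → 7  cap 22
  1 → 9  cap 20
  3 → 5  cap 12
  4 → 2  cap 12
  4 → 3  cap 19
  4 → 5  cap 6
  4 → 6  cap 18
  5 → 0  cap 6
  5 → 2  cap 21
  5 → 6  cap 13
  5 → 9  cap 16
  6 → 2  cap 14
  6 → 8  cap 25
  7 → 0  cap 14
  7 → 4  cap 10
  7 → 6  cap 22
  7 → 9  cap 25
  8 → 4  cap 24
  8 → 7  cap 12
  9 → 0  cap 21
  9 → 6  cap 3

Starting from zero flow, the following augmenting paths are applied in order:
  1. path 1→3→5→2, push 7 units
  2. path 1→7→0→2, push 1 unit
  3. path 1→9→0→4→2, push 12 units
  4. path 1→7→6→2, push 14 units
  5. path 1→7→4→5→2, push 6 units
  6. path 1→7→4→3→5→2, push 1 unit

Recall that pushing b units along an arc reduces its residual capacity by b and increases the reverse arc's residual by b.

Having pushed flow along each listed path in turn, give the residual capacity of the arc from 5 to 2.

Residual capacity of (5,2): 7

after path 1 (1→3→5→2, push 7): res(5,2)=14
after path 2 (1→7→0→2, push 1): res(5,2)=14
after path 3 (1→9→0→4→2, push 12): res(5,2)=14
after path 4 (1→7→6→2, push 14): res(5,2)=14
after path 5 (1→7→4→5→2, push 6): res(5,2)=8
after path 6 (1→7→4→3→5→2, push 1): res(5,2)=7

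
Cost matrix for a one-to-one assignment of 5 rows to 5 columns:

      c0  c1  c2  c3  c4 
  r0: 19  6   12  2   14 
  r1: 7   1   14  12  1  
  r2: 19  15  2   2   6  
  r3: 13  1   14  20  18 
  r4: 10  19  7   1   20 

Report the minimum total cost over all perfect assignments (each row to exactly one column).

Minimum assignment cost: 16

optimal assignment: row0→col3 (cost 2), row1→col4 (cost 1), row2→col2 (cost 2), row3→col1 (cost 1), row4→col0 (cost 10)
total = 2 + 1 + 2 + 1 + 10 = 16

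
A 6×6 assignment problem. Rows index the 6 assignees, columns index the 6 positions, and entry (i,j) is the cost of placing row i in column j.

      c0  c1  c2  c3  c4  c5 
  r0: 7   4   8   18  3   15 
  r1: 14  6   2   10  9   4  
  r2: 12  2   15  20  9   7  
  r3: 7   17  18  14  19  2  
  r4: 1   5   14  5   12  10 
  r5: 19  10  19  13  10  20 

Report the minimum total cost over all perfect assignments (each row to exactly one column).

Minimum assignment cost: 23

optimal assignment: row0→col4 (cost 3), row1→col2 (cost 2), row2→col1 (cost 2), row3→col5 (cost 2), row4→col0 (cost 1), row5→col3 (cost 13)
total = 3 + 2 + 2 + 2 + 1 + 13 = 23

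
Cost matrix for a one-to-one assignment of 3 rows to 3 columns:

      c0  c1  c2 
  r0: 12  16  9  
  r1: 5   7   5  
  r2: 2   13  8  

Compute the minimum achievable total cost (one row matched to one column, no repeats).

optimal assignment: row0→col2 (cost 9), row1→col1 (cost 7), row2→col0 (cost 2)
total = 9 + 7 + 2 = 18

Minimum assignment cost: 18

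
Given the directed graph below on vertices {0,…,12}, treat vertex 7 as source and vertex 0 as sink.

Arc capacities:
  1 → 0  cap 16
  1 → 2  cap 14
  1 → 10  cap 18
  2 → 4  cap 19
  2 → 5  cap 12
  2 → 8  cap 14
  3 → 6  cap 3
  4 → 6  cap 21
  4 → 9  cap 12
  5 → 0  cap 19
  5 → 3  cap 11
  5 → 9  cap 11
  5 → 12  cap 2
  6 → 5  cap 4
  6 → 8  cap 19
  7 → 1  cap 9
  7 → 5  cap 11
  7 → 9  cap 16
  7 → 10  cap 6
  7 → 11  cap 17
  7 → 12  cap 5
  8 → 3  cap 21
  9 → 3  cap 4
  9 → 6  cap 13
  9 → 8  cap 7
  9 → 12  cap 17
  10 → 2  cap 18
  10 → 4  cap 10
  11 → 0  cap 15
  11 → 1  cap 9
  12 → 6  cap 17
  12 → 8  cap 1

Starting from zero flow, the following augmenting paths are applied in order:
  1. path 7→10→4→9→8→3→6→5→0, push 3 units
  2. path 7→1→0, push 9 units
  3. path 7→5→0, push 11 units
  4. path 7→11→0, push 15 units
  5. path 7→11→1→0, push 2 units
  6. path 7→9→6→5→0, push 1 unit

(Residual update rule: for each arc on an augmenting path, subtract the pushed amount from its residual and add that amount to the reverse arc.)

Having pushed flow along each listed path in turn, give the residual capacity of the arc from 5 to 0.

after path 1 (7→10→4→9→8→3→6→5→0, push 3): res(5,0)=16
after path 2 (7→1→0, push 9): res(5,0)=16
after path 3 (7→5→0, push 11): res(5,0)=5
after path 4 (7→11→0, push 15): res(5,0)=5
after path 5 (7→11→1→0, push 2): res(5,0)=5
after path 6 (7→9→6→5→0, push 1): res(5,0)=4

Residual capacity of (5,0): 4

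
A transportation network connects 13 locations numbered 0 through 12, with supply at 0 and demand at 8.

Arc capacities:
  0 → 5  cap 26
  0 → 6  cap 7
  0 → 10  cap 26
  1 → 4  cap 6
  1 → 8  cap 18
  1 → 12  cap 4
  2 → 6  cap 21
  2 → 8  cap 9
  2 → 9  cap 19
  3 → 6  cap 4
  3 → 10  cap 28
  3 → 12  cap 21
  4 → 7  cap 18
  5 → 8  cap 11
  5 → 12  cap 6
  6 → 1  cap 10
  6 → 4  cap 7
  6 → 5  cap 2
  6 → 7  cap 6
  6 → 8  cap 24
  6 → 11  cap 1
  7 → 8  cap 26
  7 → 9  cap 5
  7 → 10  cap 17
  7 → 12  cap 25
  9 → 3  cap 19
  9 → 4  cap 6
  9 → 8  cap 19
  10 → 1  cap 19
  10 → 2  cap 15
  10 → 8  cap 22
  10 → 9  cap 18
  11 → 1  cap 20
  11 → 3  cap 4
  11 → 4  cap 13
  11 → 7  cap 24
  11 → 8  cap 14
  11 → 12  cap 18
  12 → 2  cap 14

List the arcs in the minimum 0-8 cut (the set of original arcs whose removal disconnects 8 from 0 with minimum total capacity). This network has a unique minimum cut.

Min-cut arcs: {(0,6), (0,10), (5,8), (5,12)} (total capacity 50)

augment #1: 0→5→8 push 11
augment #2: 0→6→8 push 7
augment #3: 0→10→8 push 22
augment #4: 0→10→1→8 push 4
augment #5: 0→5→12→2→8 push 6
max flow = 50; residual-reachable set from 0 gives S-side
cut edges (S→T): {(0,6), (0,10), (5,8), (5,12)} total cap 50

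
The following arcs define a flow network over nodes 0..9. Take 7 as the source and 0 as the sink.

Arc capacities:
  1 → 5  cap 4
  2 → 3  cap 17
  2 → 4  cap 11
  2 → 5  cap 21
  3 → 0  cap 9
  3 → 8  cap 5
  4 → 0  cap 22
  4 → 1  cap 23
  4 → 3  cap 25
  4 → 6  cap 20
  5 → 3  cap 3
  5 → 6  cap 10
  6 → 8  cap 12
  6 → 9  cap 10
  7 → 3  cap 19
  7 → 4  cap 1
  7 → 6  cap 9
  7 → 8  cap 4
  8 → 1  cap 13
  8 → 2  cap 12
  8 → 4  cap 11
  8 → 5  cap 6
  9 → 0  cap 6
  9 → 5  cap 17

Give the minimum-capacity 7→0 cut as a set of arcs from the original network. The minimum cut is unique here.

augment #1: 7→3→0 push 9
augment #2: 7→4→0 push 1
augment #3: 7→6→9→0 push 6
augment #4: 7→8→4→0 push 4
augment #5: 7→3→8→4→0 push 5
augment #6: 7→6→8→4→0 push 2
augment #7: 7→6→8→2→4→0 push 1
max flow = 28; residual-reachable set from 7 gives S-side
cut edges (S→T): {(3,0), (3,8), (7,4), (7,6), (7,8)} total cap 28

Min-cut arcs: {(3,0), (3,8), (7,4), (7,6), (7,8)} (total capacity 28)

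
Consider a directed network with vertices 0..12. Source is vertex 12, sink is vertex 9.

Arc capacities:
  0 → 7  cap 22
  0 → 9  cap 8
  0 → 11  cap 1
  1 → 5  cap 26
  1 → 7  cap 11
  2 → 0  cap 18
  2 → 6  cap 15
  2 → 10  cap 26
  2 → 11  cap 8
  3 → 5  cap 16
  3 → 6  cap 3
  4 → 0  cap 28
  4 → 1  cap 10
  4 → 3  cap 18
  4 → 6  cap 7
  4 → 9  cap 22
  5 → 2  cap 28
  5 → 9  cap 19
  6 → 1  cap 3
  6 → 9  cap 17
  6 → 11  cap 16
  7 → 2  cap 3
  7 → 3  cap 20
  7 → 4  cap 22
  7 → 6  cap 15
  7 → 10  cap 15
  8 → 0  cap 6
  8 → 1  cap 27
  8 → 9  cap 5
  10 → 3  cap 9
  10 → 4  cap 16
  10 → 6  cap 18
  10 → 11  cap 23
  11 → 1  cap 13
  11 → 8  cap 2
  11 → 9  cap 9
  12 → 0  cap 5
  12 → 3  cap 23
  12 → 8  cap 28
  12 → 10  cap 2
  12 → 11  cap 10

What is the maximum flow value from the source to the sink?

Maximum flow value: 64

augment #1: 12→0→9 bottleneck 5, total now 5
augment #2: 12→8→9 bottleneck 5, total now 10
augment #3: 12→11→9 bottleneck 9, total now 19
augment #4: 12→3→5→9 bottleneck 16, total now 35
augment #5: 12→3→6→9 bottleneck 3, total now 38
augment #6: 12→8→0→9 bottleneck 3, total now 41
augment #7: 12→10→4→9 bottleneck 2, total now 43
augment #8: 12→8→1→5→9 bottleneck 3, total now 46
augment #9: 12→8→0→7→4→9 bottleneck 3, total now 49
augment #10: 12→8→1→7→4→9 bottleneck 11, total now 60
augment #11: 12→8→1→5→2→6→9 bottleneck 3, total now 63
augment #12: 12→11→1→5→2→6→9 bottleneck 1, total now 64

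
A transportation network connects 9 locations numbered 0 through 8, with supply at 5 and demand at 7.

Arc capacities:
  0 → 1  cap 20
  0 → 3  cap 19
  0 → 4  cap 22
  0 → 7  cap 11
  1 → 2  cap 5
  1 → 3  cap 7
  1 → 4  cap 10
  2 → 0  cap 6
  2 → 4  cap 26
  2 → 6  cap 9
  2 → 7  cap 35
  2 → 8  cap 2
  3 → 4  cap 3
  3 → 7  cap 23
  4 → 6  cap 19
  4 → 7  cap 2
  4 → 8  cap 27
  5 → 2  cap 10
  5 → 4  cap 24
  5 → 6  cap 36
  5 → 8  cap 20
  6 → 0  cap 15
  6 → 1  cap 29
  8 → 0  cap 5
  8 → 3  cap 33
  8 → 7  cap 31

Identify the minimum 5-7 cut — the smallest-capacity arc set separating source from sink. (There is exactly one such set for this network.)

augment #1: 5→2→7 push 10
augment #2: 5→4→7 push 2
augment #3: 5→8→7 push 20
augment #4: 5→4→8→7 push 11
augment #5: 5→6→0→7 push 11
augment #6: 5→4→8→3→7 push 11
augment #7: 5→6→0→3→7 push 4
augment #8: 5→6→1→2→7 push 5
augment #9: 5→6→1→3→7 push 7
augment #10: 5→6→1→4→8→3→7 push 1
max flow = 82; residual-reachable set from 5 gives S-side
cut edges (S→T): {(0,7), (1,2), (3,7), (4,7), (5,2), (8,7)} total cap 82

Min-cut arcs: {(0,7), (1,2), (3,7), (4,7), (5,2), (8,7)} (total capacity 82)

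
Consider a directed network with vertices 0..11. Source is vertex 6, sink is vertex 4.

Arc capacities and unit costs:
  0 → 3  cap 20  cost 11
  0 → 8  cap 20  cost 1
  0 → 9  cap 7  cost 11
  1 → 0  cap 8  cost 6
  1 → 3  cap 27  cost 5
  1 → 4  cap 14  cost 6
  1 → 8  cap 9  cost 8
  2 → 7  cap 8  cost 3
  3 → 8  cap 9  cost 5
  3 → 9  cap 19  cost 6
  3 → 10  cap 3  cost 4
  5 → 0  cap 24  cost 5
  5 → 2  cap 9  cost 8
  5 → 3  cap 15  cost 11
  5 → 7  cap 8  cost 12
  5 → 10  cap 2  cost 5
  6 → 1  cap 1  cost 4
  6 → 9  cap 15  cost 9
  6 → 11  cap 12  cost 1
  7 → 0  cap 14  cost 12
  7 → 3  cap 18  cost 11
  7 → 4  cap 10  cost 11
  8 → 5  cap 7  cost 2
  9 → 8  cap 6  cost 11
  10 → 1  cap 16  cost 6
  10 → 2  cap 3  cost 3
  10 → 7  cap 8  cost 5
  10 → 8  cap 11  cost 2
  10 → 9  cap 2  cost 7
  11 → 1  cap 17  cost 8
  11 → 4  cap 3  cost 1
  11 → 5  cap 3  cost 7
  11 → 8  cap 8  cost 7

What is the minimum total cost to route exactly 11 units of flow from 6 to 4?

shortest-cost path #1: 6→11→4 push 3 @ unit cost 2 (adds 6)
shortest-cost path #2: 6→1→4 push 1 @ unit cost 10 (adds 10)
shortest-cost path #3: 6→11→1→4 push 7 @ unit cost 15 (adds 105)
total cost = 121

Minimum cost for 11 units: 121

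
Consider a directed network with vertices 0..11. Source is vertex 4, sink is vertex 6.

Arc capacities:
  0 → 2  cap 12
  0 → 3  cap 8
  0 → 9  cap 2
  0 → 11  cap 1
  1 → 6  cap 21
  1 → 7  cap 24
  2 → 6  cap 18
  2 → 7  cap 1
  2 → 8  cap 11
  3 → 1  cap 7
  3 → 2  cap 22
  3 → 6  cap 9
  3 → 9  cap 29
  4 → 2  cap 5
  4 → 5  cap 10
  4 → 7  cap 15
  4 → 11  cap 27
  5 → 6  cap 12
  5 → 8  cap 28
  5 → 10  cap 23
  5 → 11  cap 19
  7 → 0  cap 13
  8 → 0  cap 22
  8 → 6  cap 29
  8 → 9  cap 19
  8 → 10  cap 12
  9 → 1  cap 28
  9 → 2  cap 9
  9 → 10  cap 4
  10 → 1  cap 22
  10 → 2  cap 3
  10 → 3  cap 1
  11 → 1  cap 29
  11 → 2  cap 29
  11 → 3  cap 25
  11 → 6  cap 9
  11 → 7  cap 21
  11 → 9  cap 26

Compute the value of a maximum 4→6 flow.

augment #1: 4→2→6 bottleneck 5, total now 5
augment #2: 4→5→6 bottleneck 10, total now 15
augment #3: 4→11→6 bottleneck 9, total now 24
augment #4: 4→11→1→6 bottleneck 18, total now 42
augment #5: 4→7→0→2→6 bottleneck 12, total now 54
augment #6: 4→7→0→3→6 bottleneck 1, total now 55

Maximum flow value: 55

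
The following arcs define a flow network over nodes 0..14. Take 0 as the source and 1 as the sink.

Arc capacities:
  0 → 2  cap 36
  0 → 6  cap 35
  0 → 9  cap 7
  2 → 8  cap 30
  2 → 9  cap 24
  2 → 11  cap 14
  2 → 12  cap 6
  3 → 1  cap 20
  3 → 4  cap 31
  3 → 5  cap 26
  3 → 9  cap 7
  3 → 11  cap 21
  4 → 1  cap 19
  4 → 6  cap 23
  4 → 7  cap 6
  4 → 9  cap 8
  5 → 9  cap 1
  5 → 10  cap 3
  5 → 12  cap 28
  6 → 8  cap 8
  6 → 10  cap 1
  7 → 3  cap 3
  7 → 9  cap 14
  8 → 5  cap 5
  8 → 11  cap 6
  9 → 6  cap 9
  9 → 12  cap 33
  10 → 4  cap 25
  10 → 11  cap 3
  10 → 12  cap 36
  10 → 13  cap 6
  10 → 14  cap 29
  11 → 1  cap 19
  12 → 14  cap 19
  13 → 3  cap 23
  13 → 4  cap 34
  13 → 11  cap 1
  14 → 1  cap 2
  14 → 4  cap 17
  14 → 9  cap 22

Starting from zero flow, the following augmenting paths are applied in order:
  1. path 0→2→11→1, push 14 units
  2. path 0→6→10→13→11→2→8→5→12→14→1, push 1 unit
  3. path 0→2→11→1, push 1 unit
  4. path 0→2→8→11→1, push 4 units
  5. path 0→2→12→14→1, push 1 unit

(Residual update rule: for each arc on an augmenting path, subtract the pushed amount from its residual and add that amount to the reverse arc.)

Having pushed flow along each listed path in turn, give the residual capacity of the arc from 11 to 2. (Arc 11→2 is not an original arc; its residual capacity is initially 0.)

Residual capacity of (11,2): 14

after path 1 (0→2→11→1, push 14): res(11,2)=14
after path 2 (0→6→10→13→11→2→8→5→12→14→1, push 1): res(11,2)=13
after path 3 (0→2→11→1, push 1): res(11,2)=14
after path 4 (0→2→8→11→1, push 4): res(11,2)=14
after path 5 (0→2→12→14→1, push 1): res(11,2)=14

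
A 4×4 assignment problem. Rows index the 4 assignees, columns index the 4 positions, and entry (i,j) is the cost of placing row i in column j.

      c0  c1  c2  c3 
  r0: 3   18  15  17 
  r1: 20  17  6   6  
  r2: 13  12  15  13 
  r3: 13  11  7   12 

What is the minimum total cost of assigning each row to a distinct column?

Minimum assignment cost: 28

optimal assignment: row0→col0 (cost 3), row1→col3 (cost 6), row2→col1 (cost 12), row3→col2 (cost 7)
total = 3 + 6 + 12 + 7 = 28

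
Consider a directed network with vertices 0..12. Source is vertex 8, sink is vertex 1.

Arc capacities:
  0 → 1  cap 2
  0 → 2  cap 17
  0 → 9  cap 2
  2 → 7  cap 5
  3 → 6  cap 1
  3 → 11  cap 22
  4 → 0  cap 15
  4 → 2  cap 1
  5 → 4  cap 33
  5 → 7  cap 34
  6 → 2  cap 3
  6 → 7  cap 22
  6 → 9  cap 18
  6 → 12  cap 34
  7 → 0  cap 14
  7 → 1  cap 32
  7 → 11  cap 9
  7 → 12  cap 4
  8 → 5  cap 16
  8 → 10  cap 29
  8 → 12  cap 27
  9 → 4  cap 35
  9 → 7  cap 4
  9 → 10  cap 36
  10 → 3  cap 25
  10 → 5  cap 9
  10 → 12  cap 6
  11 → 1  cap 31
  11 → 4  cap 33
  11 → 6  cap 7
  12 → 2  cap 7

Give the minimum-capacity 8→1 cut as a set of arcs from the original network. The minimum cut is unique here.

augment #1: 8→5→7→1 push 16
augment #2: 8→10→3→11→1 push 22
augment #3: 8→10→5→7→1 push 7
augment #4: 8→12→2→7→1 push 5
max flow = 50; residual-reachable set from 8 gives S-side
cut edges (S→T): {(2,7), (8,5), (8,10)} total cap 50

Min-cut arcs: {(2,7), (8,5), (8,10)} (total capacity 50)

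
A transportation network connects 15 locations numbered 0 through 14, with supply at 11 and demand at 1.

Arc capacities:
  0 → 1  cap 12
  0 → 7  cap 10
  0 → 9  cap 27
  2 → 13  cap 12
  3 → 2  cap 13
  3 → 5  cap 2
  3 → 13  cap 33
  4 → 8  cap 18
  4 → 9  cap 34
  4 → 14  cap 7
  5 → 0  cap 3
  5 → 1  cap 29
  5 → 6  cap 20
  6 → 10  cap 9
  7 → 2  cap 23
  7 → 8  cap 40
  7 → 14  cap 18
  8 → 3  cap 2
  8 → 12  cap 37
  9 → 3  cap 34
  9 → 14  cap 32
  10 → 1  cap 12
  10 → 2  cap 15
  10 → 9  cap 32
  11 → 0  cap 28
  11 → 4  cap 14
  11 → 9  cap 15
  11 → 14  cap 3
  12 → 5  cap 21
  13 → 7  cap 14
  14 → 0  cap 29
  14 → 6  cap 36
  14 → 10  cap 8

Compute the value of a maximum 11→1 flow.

Maximum flow value: 47

augment #1: 11→0→1 bottleneck 12, total now 12
augment #2: 11→14→10→1 bottleneck 3, total now 15
augment #3: 11→4→14→10→1 bottleneck 5, total now 20
augment #4: 11→9→3→5→1 bottleneck 2, total now 22
augment #5: 11→4→8→12→5→1 bottleneck 9, total now 31
augment #6: 11→9→14→6→10→1 bottleneck 4, total now 35
augment #7: 11→0→7→8→12→5→1 bottleneck 10, total now 45
augment #8: 11→9→14→4→8→12→5→1 bottleneck 2, total now 47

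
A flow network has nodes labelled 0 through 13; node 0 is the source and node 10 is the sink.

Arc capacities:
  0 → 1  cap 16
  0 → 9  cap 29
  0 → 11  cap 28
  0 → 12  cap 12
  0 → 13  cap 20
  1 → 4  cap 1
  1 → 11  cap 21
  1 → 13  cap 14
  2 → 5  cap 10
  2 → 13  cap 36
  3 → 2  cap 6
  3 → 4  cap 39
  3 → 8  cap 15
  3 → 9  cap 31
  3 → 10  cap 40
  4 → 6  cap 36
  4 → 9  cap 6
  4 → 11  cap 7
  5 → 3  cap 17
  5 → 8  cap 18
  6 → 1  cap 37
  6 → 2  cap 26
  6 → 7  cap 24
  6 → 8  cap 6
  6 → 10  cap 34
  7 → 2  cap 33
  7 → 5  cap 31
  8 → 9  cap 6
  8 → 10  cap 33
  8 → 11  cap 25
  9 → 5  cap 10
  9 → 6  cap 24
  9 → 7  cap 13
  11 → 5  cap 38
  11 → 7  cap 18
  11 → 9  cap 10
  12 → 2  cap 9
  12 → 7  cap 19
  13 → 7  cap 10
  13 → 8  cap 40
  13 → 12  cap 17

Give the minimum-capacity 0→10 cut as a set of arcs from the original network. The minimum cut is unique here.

Min-cut arcs: {(1,4), (5,3), (8,10), (9,6)} (total capacity 75)

augment #1: 0→9→6→10 push 24
augment #2: 0→13→8→10 push 20
augment #3: 0→1→4→6→10 push 1
augment #4: 0→1→13→8→10 push 13
augment #5: 0→9→5→3→10 push 5
augment #6: 0→11→5→3→10 push 12
max flow = 75; residual-reachable set from 0 gives S-side
cut edges (S→T): {(1,4), (5,3), (8,10), (9,6)} total cap 75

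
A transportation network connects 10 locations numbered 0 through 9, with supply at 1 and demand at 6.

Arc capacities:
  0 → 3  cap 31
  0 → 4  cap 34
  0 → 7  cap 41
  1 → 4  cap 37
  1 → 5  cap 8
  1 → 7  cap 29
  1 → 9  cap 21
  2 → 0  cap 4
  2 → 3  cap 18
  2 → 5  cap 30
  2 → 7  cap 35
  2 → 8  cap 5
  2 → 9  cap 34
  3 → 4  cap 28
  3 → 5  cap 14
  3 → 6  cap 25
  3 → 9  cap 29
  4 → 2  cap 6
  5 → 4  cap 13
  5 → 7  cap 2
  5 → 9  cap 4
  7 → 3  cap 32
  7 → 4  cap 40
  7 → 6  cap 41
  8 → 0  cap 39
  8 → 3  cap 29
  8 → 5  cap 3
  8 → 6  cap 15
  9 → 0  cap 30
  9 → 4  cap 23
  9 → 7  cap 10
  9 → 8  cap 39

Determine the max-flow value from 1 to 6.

Maximum flow value: 62

augment #1: 1→7→6 bottleneck 29, total now 29
augment #2: 1→5→7→6 bottleneck 2, total now 31
augment #3: 1→9→7→6 bottleneck 10, total now 41
augment #4: 1→9→8→6 bottleneck 11, total now 52
augment #5: 1→4→2→3→6 bottleneck 6, total now 58
augment #6: 1→5→9→8→6 bottleneck 4, total now 62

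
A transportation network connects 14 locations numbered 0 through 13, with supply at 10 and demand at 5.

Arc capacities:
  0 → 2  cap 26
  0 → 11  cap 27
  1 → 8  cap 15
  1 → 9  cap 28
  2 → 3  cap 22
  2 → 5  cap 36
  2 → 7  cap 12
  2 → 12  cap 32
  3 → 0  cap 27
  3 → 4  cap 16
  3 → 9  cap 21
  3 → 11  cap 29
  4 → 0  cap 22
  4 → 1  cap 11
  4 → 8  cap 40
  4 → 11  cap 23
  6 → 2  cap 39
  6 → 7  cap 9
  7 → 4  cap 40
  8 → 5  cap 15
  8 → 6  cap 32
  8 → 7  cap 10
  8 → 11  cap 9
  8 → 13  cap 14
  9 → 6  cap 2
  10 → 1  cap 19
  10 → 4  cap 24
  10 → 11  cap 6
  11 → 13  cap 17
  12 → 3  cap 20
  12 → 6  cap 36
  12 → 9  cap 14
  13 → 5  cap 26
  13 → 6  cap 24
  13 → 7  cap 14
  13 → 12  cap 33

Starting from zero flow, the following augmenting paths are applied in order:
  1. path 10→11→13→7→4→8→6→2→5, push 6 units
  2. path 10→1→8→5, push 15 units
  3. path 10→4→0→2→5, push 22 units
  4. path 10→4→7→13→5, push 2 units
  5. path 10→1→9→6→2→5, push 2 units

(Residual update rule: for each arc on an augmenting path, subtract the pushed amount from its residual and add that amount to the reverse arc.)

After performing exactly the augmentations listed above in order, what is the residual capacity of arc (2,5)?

after path 1 (10→11→13→7→4→8→6→2→5, push 6): res(2,5)=30
after path 2 (10→1→8→5, push 15): res(2,5)=30
after path 3 (10→4→0→2→5, push 22): res(2,5)=8
after path 4 (10→4→7→13→5, push 2): res(2,5)=8
after path 5 (10→1→9→6→2→5, push 2): res(2,5)=6

Residual capacity of (2,5): 6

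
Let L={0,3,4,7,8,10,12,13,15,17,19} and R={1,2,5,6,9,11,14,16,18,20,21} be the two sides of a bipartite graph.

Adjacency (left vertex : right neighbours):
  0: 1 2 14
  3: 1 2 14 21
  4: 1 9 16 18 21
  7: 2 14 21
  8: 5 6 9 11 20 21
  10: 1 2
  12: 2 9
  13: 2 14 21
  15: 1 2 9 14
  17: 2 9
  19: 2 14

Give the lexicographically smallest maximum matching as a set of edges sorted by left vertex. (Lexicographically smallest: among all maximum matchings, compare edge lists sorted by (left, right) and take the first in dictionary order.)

Lex-smallest maximum matching: {(0,1), (3,2), (4,16), (7,14), (8,5), (12,9), (13,21)}

|M| = 7 (so the lex-smallest maximum matching has 7 edges)
process left vertices in ascending order; for each, take the smallest-labelled available neighbour that still permits 7 edges overall, or leave it unmatched if none does
lex-smallest matching: {0-1, 3-2, 4-16, 7-14, 8-5, 12-9, 13-21}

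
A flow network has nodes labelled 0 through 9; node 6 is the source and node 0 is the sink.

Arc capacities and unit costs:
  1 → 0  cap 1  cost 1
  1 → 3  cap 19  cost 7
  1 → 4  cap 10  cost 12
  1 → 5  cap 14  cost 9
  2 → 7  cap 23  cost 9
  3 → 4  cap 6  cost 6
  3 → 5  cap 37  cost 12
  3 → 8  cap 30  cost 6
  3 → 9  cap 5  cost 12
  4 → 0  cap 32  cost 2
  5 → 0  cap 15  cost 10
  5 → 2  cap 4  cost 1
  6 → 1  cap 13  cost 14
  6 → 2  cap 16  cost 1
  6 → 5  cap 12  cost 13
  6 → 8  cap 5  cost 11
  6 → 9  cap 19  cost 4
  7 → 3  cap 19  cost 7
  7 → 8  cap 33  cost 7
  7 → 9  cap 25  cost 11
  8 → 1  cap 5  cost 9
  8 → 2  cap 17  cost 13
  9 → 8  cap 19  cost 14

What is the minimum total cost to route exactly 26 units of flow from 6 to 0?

shortest-cost path #1: 6→1→0 push 1 @ unit cost 15 (adds 15)
shortest-cost path #2: 6→5→0 push 12 @ unit cost 23 (adds 276)
shortest-cost path #3: 6→2→7→3→4→0 push 6 @ unit cost 25 (adds 150)
shortest-cost path #4: 6→1→4→0 push 7 @ unit cost 28 (adds 196)
total cost = 637

Minimum cost for 26 units: 637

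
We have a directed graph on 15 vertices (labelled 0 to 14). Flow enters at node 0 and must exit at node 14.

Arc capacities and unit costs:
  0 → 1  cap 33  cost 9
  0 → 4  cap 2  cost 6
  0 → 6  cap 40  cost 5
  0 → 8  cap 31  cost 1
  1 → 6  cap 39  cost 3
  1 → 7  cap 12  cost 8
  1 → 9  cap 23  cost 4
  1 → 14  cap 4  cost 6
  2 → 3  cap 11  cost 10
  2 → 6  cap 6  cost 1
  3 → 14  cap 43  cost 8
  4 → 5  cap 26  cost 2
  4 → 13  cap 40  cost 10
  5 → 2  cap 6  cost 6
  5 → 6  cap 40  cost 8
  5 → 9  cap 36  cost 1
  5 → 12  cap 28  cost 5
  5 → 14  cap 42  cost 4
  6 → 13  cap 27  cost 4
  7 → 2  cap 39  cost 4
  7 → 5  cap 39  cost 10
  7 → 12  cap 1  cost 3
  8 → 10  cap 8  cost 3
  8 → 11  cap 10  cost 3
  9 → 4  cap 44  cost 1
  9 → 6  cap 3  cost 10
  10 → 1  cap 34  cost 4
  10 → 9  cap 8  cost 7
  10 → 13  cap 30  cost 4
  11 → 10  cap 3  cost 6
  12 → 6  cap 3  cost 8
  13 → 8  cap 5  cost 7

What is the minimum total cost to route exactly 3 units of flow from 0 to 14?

Minimum cost for 3 units: 38

shortest-cost path #1: 0→4→5→14 push 2 @ unit cost 12 (adds 24)
shortest-cost path #2: 0→8→10→1→14 push 1 @ unit cost 14 (adds 14)
total cost = 38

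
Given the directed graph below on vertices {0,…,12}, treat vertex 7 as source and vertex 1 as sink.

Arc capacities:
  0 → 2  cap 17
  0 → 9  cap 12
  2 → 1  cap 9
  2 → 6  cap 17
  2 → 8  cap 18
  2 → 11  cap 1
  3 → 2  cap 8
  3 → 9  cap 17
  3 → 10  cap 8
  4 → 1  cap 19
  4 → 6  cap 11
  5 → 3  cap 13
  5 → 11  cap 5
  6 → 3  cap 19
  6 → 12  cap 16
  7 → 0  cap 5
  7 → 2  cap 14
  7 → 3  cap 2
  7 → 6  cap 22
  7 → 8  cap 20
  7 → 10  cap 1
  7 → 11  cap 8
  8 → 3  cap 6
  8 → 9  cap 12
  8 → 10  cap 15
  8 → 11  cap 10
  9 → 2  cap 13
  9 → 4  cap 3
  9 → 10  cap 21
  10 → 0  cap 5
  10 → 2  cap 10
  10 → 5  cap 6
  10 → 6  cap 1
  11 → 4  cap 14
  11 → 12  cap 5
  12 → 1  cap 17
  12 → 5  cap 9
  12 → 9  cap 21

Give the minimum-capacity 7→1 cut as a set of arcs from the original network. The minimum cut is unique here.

augment #1: 7→2→1 push 9
augment #2: 7→6→12→1 push 16
augment #3: 7→11→4→1 push 8
augment #4: 7→0→9→4→1 push 3
augment #5: 7→2→11→4→1 push 1
augment #6: 7→8→11→4→1 push 5
augment #7: 7→8→11→12→1 push 1
max flow = 43; residual-reachable set from 7 gives S-side
cut edges (S→T): {(2,1), (9,4), (11,4), (12,1)} total cap 43

Min-cut arcs: {(2,1), (9,4), (11,4), (12,1)} (total capacity 43)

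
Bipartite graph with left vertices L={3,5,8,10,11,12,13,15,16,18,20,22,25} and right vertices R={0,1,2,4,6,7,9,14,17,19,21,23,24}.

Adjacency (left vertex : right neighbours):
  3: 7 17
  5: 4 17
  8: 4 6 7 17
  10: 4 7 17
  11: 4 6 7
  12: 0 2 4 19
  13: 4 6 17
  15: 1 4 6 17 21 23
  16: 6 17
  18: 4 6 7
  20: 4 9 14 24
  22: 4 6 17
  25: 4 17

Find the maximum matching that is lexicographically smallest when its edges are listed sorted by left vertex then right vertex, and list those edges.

Lex-smallest maximum matching: {(3,7), (5,4), (8,6), (10,17), (12,0), (15,1), (20,9)}

|M| = 7 (so the lex-smallest maximum matching has 7 edges)
process left vertices in ascending order; for each, take the smallest-labelled available neighbour that still permits 7 edges overall, or leave it unmatched if none does
lex-smallest matching: {3-7, 5-4, 8-6, 10-17, 12-0, 15-1, 20-9}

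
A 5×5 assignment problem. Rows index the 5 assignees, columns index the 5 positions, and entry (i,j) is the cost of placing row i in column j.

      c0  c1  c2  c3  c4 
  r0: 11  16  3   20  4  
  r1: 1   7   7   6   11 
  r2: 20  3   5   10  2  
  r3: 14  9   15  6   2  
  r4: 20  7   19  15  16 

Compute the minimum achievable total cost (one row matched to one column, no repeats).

optimal assignment: row0→col2 (cost 3), row1→col0 (cost 1), row2→col4 (cost 2), row3→col3 (cost 6), row4→col1 (cost 7)
total = 3 + 1 + 2 + 6 + 7 = 19

Minimum assignment cost: 19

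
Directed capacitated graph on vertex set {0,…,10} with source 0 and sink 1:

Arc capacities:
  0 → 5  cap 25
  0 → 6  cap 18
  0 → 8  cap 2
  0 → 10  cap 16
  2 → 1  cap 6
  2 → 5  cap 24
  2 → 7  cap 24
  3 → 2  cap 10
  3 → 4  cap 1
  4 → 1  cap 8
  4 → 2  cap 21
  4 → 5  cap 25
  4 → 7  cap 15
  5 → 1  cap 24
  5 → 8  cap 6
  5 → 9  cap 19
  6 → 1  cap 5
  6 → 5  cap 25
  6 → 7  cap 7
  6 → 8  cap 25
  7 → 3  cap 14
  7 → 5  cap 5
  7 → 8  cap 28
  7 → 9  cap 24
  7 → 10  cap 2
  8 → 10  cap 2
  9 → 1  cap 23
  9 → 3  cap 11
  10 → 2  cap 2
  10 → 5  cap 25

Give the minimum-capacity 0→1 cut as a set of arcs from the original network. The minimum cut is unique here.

Min-cut arcs: {(5,1), (5,9), (6,1), (6,7), (10,2)} (total capacity 57)

augment #1: 0→5→1 push 24
augment #2: 0→6→1 push 5
augment #3: 0→5→9→1 push 1
augment #4: 0→10→2→1 push 2
augment #5: 0→6→5→9→1 push 13
augment #6: 0→10→5→9→1 push 5
augment #7: 0→10→5→6→7→9→1 push 4
augment #8: 0→10→5→6→7→3→2→1 push 3
max flow = 57; residual-reachable set from 0 gives S-side
cut edges (S→T): {(5,1), (5,9), (6,1), (6,7), (10,2)} total cap 57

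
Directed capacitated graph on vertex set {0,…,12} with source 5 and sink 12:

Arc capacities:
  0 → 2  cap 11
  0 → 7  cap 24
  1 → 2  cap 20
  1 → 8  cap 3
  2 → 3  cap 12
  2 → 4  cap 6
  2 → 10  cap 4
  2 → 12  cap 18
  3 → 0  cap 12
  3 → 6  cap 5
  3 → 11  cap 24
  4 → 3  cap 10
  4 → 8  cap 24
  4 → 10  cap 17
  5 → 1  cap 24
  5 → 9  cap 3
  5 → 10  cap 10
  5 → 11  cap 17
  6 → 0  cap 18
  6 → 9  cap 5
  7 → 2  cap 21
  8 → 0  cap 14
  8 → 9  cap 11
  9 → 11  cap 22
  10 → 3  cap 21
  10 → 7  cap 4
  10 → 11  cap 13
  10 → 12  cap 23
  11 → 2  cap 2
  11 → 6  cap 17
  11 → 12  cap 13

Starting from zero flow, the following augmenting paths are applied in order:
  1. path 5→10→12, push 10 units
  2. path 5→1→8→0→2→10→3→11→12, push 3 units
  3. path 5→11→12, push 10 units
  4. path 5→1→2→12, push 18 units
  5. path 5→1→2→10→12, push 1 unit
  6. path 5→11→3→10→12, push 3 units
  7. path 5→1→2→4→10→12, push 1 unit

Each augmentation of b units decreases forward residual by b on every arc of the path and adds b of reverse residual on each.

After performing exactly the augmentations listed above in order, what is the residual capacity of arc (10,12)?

after path 1 (5→10→12, push 10): res(10,12)=13
after path 2 (5→1→8→0→2→10→3→11→12, push 3): res(10,12)=13
after path 3 (5→11→12, push 10): res(10,12)=13
after path 4 (5→1→2→12, push 18): res(10,12)=13
after path 5 (5→1→2→10→12, push 1): res(10,12)=12
after path 6 (5→11→3→10→12, push 3): res(10,12)=9
after path 7 (5→1→2→4→10→12, push 1): res(10,12)=8

Residual capacity of (10,12): 8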